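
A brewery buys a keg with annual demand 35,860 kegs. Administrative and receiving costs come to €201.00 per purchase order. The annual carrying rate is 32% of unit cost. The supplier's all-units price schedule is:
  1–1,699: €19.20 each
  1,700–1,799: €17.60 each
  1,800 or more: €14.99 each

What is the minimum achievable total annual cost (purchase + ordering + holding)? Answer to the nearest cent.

Holding cost per unit per year at price C is H = 0.32·C.
Evaluate total cost at each tier's feasible EOQ or, if the EOQ is below the tier, at the tier's minimum quantity.
EOQ at €19.20 = 1531.8 (feasible in tier 1): TC = 35,860×€19.20 + (35,860/1531.8)×201 + (1531.8/2)×0.32×€19.20 = €697,923.17.
EOQ at €17.60 = 1599.9 < 1700, so use break Q=1700: TC = 35,860×€17.60 + (35,860/1700.0)×201 + (1700.0/2)×0.32×€17.60 = €640,163.12.
EOQ at €14.99 = 1733.6 < 1800, so use break Q=1800: TC = 35,860×€14.99 + (35,860/1800.0)×201 + (1800.0/2)×0.32×€14.99 = €545,862.89.
Lowest total cost among the candidates is at Q = 1800.0.

TC* ≈ €545,862.89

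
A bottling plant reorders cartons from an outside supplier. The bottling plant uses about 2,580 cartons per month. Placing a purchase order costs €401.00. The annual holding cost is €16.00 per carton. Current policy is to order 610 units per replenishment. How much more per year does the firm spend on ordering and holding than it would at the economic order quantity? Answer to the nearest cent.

Annual demand D = 2,580 × 12 = 30,960.
EOQ = √(2DS/H) = √(2 × 30,960 × 401 / 16) ≈ 1245.74.
Cost at Q* = (D/Q*)S + (Q*/2)H = √(2DSH) ≈ €19,931.85.
Cost at Q = 610: (30,960/610)×401 + (610/2)×16 = €20,352.39 + €4,880.00 = €25,232.39.
Excess = €25,232.39 − €19,931.85 = €5,300.54.

Extra cost ≈ €5,300.54 per year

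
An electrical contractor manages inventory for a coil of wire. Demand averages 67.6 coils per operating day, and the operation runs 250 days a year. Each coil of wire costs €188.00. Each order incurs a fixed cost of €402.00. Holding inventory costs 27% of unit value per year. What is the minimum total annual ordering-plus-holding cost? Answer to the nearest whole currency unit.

TC* ≈ €26,262

Annual demand D = 67.6 × 250 = 16,900.
Holding cost H = 0.27 × €188.00 = €50.7600 per unit per year.
Q* = √(2DS/H) = √(2 × 16,900 × 402 / 50.76) ≈ 517.38.
At the optimum the two cost components are equal, so total cost = 2·(Q*/2)H = Q*·H.
Minimum total = √(2DSH) = √(2 × 16,900 × 402 × 50.76) ≈ 26262.265.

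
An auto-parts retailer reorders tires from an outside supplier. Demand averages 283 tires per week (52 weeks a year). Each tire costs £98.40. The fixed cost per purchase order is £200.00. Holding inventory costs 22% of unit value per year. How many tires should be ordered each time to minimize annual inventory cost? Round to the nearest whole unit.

Annual demand D = 283 × 52 = 14,716.
Holding cost H = 0.22 × £98.40 = £21.6480 per unit per year.
EOQ = √(2DS / H) = √(2 × 14,716 × 200 / 21.648).
= √(5,886,400 / 21.648) = √271,914.2646 ≈ 521.454.

Q* ≈ 521 tires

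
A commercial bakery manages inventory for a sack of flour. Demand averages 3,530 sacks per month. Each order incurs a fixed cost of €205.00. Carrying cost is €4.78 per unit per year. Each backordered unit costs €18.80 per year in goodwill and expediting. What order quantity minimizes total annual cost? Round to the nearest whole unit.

Annual demand D = 3,530 × 12 = 42,360.
With planned backorders, Q* = √(2DS/H) · √((H+B)/B).
√(2DS/H) = √(2 × 42,360 × 205 / 4.78) = 1906.145.
√((H+B)/B) = √((4.78+18.8)/18.8) = 1.1199.
Q* ≈ 2134.759.

Q* ≈ 2,135 sacks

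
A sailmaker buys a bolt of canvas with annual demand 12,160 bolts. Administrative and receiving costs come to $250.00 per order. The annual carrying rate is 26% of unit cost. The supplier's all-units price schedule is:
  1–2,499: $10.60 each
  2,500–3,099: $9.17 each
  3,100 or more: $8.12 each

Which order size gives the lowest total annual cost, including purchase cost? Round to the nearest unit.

Q* ≈ 3,100 bolts

Holding cost per unit per year at price C is H = 0.26·C.
For each price level, check whether its EOQ is feasible; otherwise the best quantity at that price is the breakpoint.
EOQ at $10.60 = 1485.3 (feasible in tier 1): TC = 12,160×$10.60 + (12,160/1485.3)×250 + (1485.3/2)×0.26×$10.60 = $132,989.47.
EOQ at $9.17 = 1596.9 < 2500, so use break Q=2500: TC = 12,160×$9.17 + (12,160/2500.0)×250 + (2500.0/2)×0.26×$9.17 = $115,703.45.
EOQ at $8.12 = 1697.0 < 3100, so use break Q=3100: TC = 12,160×$8.12 + (12,160/3100.0)×250 + (3100.0/2)×0.26×$8.12 = $102,992.21.
Lowest total cost is $102,992.21 at Q = 3100.0.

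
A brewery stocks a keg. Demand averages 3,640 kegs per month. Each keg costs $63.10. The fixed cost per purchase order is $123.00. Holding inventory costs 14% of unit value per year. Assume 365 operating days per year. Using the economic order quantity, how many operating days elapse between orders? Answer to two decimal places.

Annual demand D = 3,640 × 12 = 43,680.
Holding cost H = 0.14 × $63.10 = $8.8340 per unit per year.
EOQ = √(2DS/H) = √(2 × 43,680 × 123 / 8.834) ≈ 1102.88.
Cycle time = Q*/D × 365 = 1102.88 / 43,680 × 365 ≈ 9.216 days.

T ≈ 9.22 days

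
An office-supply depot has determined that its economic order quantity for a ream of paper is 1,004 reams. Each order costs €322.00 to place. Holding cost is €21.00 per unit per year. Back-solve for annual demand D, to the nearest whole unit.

D ≈ 32,870 reams per year

Squaring Q* = √(2DS/H) gives Q*² = 2DS/H.
From Q* = √(2DS/H): D = Q*²H / (2S) = 1,004² × 21 / (2 × 322) = 32870.087.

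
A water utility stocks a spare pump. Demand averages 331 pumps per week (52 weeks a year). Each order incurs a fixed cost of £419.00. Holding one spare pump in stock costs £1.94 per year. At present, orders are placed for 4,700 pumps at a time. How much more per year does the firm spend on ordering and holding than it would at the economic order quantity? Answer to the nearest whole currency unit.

Extra cost ≈ £804 per year

Annual demand D = 331 × 52 = 17,212.
EOQ = √(2DS/H) = √(2 × 17,212 × 419 / 1.94) ≈ 2726.70.
Cost at Q* = (D/Q*)S + (Q*/2)H = √(2DSH) ≈ £5,289.79.
Cost at Q = 4,700: (17,212/4,700)×419 + (4,700/2)×1.94 = £1,534.43 + £4,559.00 = £6,093.43.
Excess = £6,093.43 − £5,289.79 = £803.64.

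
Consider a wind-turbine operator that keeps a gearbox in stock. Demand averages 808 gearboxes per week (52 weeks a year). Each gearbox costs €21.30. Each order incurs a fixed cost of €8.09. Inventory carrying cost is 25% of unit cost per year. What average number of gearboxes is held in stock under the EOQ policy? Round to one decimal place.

Annual demand D = 808 × 52 = 42,016.
Holding cost H = 0.25 × €21.30 = €5.3250 per unit per year.
The optimal lot size = √(2DS/H) = √(2 × 42,016 × 8.09 / 5.325) ≈ 357.30.
Average inventory = Q*/2 ≈ 357.30 / 2 = 178.652.

Average inventory ≈ 178.7 gearboxes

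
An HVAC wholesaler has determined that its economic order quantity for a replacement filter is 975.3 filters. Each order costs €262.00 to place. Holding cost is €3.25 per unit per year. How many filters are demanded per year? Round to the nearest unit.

D ≈ 5,900 filters per year

Squaring Q* = √(2DS/H) gives Q*² = 2DS/H.
From Q* = √(2DS/H): D = Q*²H / (2S) = 975.3² × 3.25 / (2 × 262) = 5899.681.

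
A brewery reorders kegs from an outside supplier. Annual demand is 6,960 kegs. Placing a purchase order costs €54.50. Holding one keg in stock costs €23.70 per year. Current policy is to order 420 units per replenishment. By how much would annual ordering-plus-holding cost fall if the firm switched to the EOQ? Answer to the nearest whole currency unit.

EOQ = √(2DS/H) = √(2 × 6,960 × 54.5 / 23.7) ≈ 178.91.
Cost at Q* = (D/Q*)S + (Q*/2)H = √(2DSH) ≈ €4,240.26.
Cost at Q = 420: (6,960/420)×54.5 + (420/2)×23.7 = €903.14 + €4,977.00 = €5,880.14.
Excess = €5,880.14 − €4,240.26 = €1,639.89.

Extra cost ≈ €1,640 per year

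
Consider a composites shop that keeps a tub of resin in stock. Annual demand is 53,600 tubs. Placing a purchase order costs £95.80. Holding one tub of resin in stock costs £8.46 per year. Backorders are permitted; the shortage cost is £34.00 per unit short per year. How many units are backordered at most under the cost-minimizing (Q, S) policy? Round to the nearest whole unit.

With planned backorders, Q* = √(2DS/H) · √((H+B)/B).
√(2DS/H) = √(2 × 53,600 × 95.8 / 8.46) = 1101.780.
√((H+B)/B) = √((8.46+34)/34) = 1.1175.
Q* ≈ 1231.248.
S* = Q* · H/(H+B) = 1231.248 × 8.46/42.46 ≈ 245.322.

S* ≈ 245 tubs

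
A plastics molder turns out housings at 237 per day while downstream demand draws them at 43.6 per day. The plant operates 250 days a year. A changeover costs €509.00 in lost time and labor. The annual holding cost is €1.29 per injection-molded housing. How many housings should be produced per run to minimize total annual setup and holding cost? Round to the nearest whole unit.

Q* ≈ 3,247 housings

Annual demand D = 43.6 × 250 = 10,900.
Production build-up factor (1 − d/p) = 1 − 43.6/237 = 0.8160.
Q* = √(2DS / (H(1 − d/p))) = √(2 × 10,900 × 509 / (1.29 × 0.8160)).
= √(11,096,200 / 1.0527) ≈ 3246.671.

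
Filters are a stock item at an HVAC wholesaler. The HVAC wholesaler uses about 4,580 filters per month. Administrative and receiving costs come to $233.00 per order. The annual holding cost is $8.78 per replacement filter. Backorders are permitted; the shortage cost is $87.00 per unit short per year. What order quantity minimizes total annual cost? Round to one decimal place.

Q* ≈ 1,792.0 filters

Annual demand D = 4,580 × 12 = 54,960.
With planned backorders, Q* = √(2DS/H) · √((H+B)/B).
√(2DS/H) = √(2 × 54,960 × 233 / 8.78) = 1707.926.
√((H+B)/B) = √((8.78+87)/87) = 1.0492.
Q* ≈ 1792.037.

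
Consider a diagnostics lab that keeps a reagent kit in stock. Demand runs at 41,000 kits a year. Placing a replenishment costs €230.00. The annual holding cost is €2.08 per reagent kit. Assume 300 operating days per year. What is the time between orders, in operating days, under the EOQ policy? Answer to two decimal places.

T ≈ 22.03 days

The optimal lot size = √(2DS/H) = √(2 × 41,000 × 230 / 2.08) ≈ 3011.20.
Cycle time = Q*/D × 300 = 3011.20 / 41,000 × 300 ≈ 22.033 days.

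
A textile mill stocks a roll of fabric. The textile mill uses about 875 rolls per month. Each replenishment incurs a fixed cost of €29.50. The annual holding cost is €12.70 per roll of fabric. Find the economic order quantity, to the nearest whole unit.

Q* ≈ 221 rolls

Annual demand D = 875 × 12 = 10,500.
EOQ = √(2DS / H) = √(2 × 10,500 × 29.5 / 12.7).
= √(619,500 / 12.7) = √48,779.5276 ≈ 220.861.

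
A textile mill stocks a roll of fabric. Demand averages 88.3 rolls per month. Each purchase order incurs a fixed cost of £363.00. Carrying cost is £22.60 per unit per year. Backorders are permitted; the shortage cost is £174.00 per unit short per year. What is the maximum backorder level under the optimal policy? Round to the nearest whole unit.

Annual demand D = 88.3 × 12 = 1,059.6.
With planned backorders, Q* = √(2DS/H) · √((H+B)/B).
√(2DS/H) = √(2 × 1,059.6 × 363 / 22.6) = 184.495.
√((H+B)/B) = √((22.6+174)/174) = 1.0630.
Q* ≈ 196.111.
S* = Q* · H/(H+B) = 196.111 × 22.6/196.6 ≈ 22.544.

S* ≈ 23 rolls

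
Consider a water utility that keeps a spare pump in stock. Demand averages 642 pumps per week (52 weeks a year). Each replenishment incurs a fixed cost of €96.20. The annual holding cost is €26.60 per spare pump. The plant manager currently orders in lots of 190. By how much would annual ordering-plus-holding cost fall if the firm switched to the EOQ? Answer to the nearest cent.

Annual demand D = 642 × 52 = 33,384.
EOQ = √(2DS/H) = √(2 × 33,384 × 96.2 / 26.6) ≈ 491.40.
Cost at Q* = (D/Q*)S + (Q*/2)H = √(2DSH) ≈ €13,071.11.
Cost at Q = 190: (33,384/190)×96.2 + (190/2)×26.6 = €16,902.85 + €2,527.00 = €19,429.85.
Excess = €19,429.85 − €13,071.11 = €6,358.73.

Extra cost ≈ €6,358.73 per year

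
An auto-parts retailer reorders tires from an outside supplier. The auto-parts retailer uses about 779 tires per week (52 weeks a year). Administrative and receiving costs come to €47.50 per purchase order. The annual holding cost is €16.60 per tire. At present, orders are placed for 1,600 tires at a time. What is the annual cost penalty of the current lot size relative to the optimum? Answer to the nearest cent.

Extra cost ≈ €6,490.01 per year

Annual demand D = 779 × 52 = 40,508.
EOQ = √(2DS/H) = √(2 × 40,508 × 47.5 / 16.6) ≈ 481.48.
Cost at Q* = (D/Q*)S + (Q*/2)H = √(2DSH) ≈ €7,992.57.
Cost at Q = 1,600: (40,508/1,600)×47.5 + (1,600/2)×16.6 = €1,202.58 + €13,280.00 = €14,482.58.
Excess = €14,482.58 − €7,992.57 = €6,490.01.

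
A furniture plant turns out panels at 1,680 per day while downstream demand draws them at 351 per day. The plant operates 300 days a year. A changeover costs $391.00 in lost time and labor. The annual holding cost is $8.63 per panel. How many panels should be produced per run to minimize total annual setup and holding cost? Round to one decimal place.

Annual demand D = 351 × 300 = 105,300.
Production build-up factor (1 − d/p) = 1 − 351/1,680 = 0.7911.
Q* = √(2DS / (H(1 − d/p))) = √(2 × 105,300 × 391 / (8.63 × 0.7911)).
= √(82,344,600 / 6.8269) ≈ 3472.996.

Q* ≈ 3,473.0 panels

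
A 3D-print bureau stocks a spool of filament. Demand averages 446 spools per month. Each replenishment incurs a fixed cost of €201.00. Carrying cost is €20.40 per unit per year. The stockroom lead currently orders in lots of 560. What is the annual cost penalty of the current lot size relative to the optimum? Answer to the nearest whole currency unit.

Annual demand D = 446 × 12 = 5,352.
EOQ = √(2DS/H) = √(2 × 5,352 × 201 / 20.4) ≈ 324.76.
Cost at Q* = (D/Q*)S + (Q*/2)H = √(2DSH) ≈ €6,625.00.
Cost at Q = 560: (5,352/560)×201 + (560/2)×20.4 = €1,920.99 + €5,712.00 = €7,632.99.
Excess = €7,632.99 − €6,625.00 = €1,007.98.

Extra cost ≈ €1,008 per year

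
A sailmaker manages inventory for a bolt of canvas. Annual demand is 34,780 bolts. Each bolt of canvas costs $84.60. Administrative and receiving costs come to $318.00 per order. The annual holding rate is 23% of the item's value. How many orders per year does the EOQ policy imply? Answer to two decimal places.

N ≈ 32.62 orders per year

Holding cost H = 0.23 × $84.60 = $19.4580 per unit per year.
EOQ = √(2DS/H) = √(2 × 34,780 × 318 / 19.458) ≈ 1066.21.
Orders per year = D / Q* = 34,780 / 1066.21 ≈ 32.620.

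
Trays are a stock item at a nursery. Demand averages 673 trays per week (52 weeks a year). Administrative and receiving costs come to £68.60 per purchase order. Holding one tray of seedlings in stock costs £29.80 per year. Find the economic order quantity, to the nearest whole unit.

Annual demand D = 673 × 52 = 34,996.
EOQ = √(2DS / H) = √(2 × 34,996 × 68.6 / 29.8).
= √(4,801,451.2 / 29.8) = √161,122.5235 ≈ 401.401.

Q* ≈ 401 trays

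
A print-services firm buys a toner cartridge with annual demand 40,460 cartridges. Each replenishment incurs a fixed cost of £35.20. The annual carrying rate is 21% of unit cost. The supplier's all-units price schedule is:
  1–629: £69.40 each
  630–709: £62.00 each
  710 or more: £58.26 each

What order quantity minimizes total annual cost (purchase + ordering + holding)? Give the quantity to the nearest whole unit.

Q* ≈ 710 cartridges

Holding cost per unit per year at price C is H = 0.21·C.
Candidates are each tier's EOQ (if it falls in that tier) and each price-break quantity.
EOQ at £69.40 = 442.1 (feasible in tier 1): TC = 40,460×£69.40 + (40,460/442.1)×35.2 + (442.1/2)×0.21×£69.40 = £2,814,367.01.
EOQ at £62.00 = 467.7 < 630, so use break Q=630: TC = 40,460×£62.00 + (40,460/630.0)×35.2 + (630.0/2)×0.21×£62.00 = £2,514,881.92.
EOQ at £58.26 = 482.5 < 710, so use break Q=710: TC = 40,460×£58.26 + (40,460/710.0)×35.2 + (710.0/2)×0.21×£58.26 = £2,363,548.79.
Lowest total cost is £2,363,548.79 at Q = 710.0.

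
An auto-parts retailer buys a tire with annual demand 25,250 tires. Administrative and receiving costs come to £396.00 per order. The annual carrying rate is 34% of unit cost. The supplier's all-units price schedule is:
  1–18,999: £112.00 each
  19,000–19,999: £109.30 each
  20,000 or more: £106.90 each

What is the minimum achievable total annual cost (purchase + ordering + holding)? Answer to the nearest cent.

Holding cost per unit per year at price C is H = 0.34·C.
Evaluate total cost at each tier's feasible EOQ or, if the EOQ is below the tier, at the tier's minimum quantity.
EOQ at £112.00 = 724.7 (feasible in tier 1): TC = 25,250×£112.00 + (25,250/724.7)×396 + (724.7/2)×0.34×£112.00 = £2,855,595.72.
EOQ at £109.30 = 733.6 < 19000, so use break Q=19000: TC = 25,250×£109.30 + (25,250/19000.0)×396 + (19000.0/2)×0.34×£109.30 = £3,113,390.26.
EOQ at £106.90 = 741.8 < 20000, so use break Q=20000: TC = 25,250×£106.90 + (25,250/20000.0)×396 + (20000.0/2)×0.34×£106.90 = £3,063,184.95.
Lowest total cost among the candidates is at Q = 724.7.

TC* ≈ £2,855,595.72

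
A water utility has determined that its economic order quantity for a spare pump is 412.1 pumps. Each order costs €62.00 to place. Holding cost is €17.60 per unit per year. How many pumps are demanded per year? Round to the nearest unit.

The basic EOQ model gives Q* = √(2DS/H); rearrange for the unknown.
From Q* = √(2DS/H): D = Q*²H / (2S) = 412.1² × 17.6 / (2 × 62) = 24104.394.

D ≈ 24,104 pumps per year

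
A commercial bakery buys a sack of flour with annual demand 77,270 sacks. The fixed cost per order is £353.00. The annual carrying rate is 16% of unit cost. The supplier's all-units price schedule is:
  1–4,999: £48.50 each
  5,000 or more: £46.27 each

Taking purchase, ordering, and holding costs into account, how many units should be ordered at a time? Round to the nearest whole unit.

Q* ≈ 5,000 sacks

Holding cost per unit per year at price C is H = 0.16·C.
For each price level, check whether its EOQ is feasible; otherwise the best quantity at that price is the breakpoint.
EOQ at £48.50 = 2651.4 (feasible in tier 1): TC = 77,270×£48.50 + (77,270/2651.4)×353 + (2651.4/2)×0.16×£48.50 = £3,768,169.94.
EOQ at £46.27 = 2714.6 < 5000, so use break Q=5000: TC = 77,270×£46.27 + (77,270/5000.0)×353 + (5000.0/2)×0.16×£46.27 = £3,599,246.16.
Lowest total cost is £3,599,246.16 at Q = 5000.0.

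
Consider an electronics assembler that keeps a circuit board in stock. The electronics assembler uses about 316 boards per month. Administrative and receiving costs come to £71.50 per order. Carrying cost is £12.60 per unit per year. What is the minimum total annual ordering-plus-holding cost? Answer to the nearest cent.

Annual demand D = 316 × 12 = 3,792.
Q* = √(2DS/H) = √(2 × 3,792 × 71.5 / 12.6) ≈ 207.45.
At the optimum the two cost components are equal, so total cost = 2·(Q*/2)H = Q*·H.
Minimum total = √(2DSH) = √(2 × 3,792 × 71.5 × 12.6) ≈ 2613.891.

TC* ≈ £2,613.89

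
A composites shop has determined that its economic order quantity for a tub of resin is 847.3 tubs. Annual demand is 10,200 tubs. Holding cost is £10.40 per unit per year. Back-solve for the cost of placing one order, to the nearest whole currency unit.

Invert the EOQ relation Q*² = 2DS/H.
From Q* = √(2DS/H): S = Q*²H / (2D) = 847.3² × 10.4 / (2 × 10,200) = 365.9970.

S ≈ £366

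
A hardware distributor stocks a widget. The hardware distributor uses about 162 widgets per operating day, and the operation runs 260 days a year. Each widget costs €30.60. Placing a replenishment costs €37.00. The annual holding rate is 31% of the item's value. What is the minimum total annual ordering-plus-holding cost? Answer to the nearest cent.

Annual demand D = 162 × 260 = 42,120.
Holding cost H = 0.31 × €30.60 = €9.4860 per unit per year.
Q* = √(2DS/H) = √(2 × 42,120 × 37 / 9.486) ≈ 573.22.
At the optimum the two cost components are equal, so total cost = 2·(Q*/2)H = Q*·H.
Minimum total = √(2DSH) = √(2 × 42,120 × 37 × 9.486) ≈ 5437.529.

TC* ≈ €5,437.53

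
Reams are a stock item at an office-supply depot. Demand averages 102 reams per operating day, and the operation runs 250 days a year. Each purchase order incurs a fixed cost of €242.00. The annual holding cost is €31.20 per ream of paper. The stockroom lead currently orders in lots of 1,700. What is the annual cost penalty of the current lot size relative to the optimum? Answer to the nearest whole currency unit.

Annual demand D = 102 × 250 = 25,500.
EOQ = √(2DS/H) = √(2 × 25,500 × 242 / 31.2) ≈ 628.95.
Cost at Q* = (D/Q*)S + (Q*/2)H = √(2DSH) ≈ €19,623.21.
Cost at Q = 1,700: (25,500/1,700)×242 + (1,700/2)×31.2 = €3,630.00 + €26,520.00 = €30,150.00.
Excess = €30,150.00 − €19,623.21 = €10,526.79.

Extra cost ≈ €10,527 per year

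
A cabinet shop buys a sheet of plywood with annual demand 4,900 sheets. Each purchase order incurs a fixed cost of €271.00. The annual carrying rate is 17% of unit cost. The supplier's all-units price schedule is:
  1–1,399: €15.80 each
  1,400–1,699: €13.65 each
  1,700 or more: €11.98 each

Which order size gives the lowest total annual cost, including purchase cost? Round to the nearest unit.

Holding cost per unit per year at price C is H = 0.17·C.
Candidates are each tier's EOQ (if it falls in that tier) and each price-break quantity.
EOQ at €15.80 = 994.4 (feasible in tier 1): TC = 4,900×€15.80 + (4,900/994.4)×271 + (994.4/2)×0.17×€15.80 = €80,090.86.
EOQ at €13.65 = 1069.8 < 1400, so use break Q=1400: TC = 4,900×€13.65 + (4,900/1400.0)×271 + (1400.0/2)×0.17×€13.65 = €69,457.85.
EOQ at €11.98 = 1141.9 < 1700, so use break Q=1700: TC = 4,900×€11.98 + (4,900/1700.0)×271 + (1700.0/2)×0.17×€11.98 = €61,214.23.
Lowest total cost is €61,214.23 at Q = 1700.0.

Q* ≈ 1,700 sheets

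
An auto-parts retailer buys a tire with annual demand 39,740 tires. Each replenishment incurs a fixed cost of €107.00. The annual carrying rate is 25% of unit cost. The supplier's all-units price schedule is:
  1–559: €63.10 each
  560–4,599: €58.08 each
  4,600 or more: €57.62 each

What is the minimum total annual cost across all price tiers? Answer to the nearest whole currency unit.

TC* ≈ €2,319,212

Holding cost per unit per year at price C is H = 0.25·C.
Candidates are each tier's EOQ (if it falls in that tier) and each price-break quantity.
Tier 1 (€63.10): EOQ = 734.2 exceeds tier's upper bound 559, so this tier is dominated.
EOQ at €58.08 = 765.3 (feasible in tier 2): TC = 39,740×€58.08 + (39,740/765.3)×107 + (765.3/2)×0.25×€58.08 = €2,319,211.50.
EOQ at €57.62 = 768.4 < 4600, so use break Q=4600: TC = 39,740×€57.62 + (39,740/4600.0)×107 + (4600.0/2)×0.25×€57.62 = €2,323,874.69.
Lowest total cost among the candidates is at Q = 765.3.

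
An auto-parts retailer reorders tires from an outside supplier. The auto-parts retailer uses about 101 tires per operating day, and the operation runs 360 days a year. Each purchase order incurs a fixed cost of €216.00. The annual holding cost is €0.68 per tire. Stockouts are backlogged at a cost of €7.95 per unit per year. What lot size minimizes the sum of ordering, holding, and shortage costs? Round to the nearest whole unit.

Annual demand D = 101 × 360 = 36,360.
With planned backorders, Q* = √(2DS/H) · √((H+B)/B).
√(2DS/H) = √(2 × 36,360 × 216 / 0.68) = 4806.173.
√((H+B)/B) = √((0.68+7.95)/7.95) = 1.0419.
Q* ≈ 5007.503.

Q* ≈ 5,008 tires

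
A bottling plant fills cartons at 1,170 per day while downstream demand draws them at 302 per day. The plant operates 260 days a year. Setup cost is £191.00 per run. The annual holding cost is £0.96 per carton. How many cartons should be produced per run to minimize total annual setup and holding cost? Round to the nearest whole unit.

Annual demand D = 302 × 260 = 78,520.
Production build-up factor (1 − d/p) = 1 − 302/1,170 = 0.7419.
Q* = √(2DS / (H(1 − d/p))) = √(2 × 78,520 × 191 / (0.96 × 0.7419)).
= √(29,994,640 / 0.7122) ≈ 6489.620.

Q* ≈ 6,490 cartons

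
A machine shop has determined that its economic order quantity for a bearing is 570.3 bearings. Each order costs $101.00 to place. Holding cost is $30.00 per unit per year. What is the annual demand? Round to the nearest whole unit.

The basic EOQ model gives Q* = √(2DS/H); rearrange for the unknown.
From Q* = √(2DS/H): D = Q*²H / (2S) = 570.3² × 30 / (2 × 101) = 48303.281.

D ≈ 48,303 bearings per year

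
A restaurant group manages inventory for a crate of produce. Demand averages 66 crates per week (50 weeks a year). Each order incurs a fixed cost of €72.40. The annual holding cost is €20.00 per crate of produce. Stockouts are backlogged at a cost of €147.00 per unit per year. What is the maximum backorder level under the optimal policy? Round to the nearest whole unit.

S* ≈ 20 crates

Annual demand D = 66 × 50 = 3,300.
With planned backorders, Q* = √(2DS/H) · √((H+B)/B).
√(2DS/H) = √(2 × 3,300 × 72.4 / 20) = 154.570.
√((H+B)/B) = √((20+147)/147) = 1.0659.
Q* ≈ 164.750.
S* = Q* · H/(H+B) = 164.750 × 20/167 ≈ 19.731.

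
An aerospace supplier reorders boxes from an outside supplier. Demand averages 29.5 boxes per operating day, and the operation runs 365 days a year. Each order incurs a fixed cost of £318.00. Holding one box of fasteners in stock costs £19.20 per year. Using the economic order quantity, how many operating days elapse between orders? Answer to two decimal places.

Annual demand D = 29.5 × 365 = 10,767.5.
Q* = √(2DS/H) = √(2 × 10,767.5 × 318 / 19.2) ≈ 597.22.
Cycle time = Q*/D × 365 = 597.22 / 10,767.5 × 365 ≈ 20.245 days.

T ≈ 20.24 days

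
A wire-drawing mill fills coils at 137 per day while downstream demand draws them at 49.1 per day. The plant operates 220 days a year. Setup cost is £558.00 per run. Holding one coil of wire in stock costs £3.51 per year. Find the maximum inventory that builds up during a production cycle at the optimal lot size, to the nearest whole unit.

Annual demand D = 49.1 × 220 = 10,802.
Production build-up factor (1 − d/p) = 1 − 49.1/137 = 0.6416.
Q* = √(2DS / (H(1 − d/p))) = √(2 × 10,802 × 558 / (3.51 × 0.6416)).
= √(12,055,032 / 2.252) ≈ 2313.644.
Maximum inventory = Q*(1 − d/p) = 2313.644 × 0.6416 ≈ 1484.447.

I_max ≈ 1,484 coils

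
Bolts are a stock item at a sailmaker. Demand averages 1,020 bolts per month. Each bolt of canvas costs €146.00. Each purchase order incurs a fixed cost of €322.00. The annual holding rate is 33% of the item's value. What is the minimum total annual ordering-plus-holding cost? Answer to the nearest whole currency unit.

TC* ≈ €19,488

Annual demand D = 1,020 × 12 = 12,240.
Holding cost H = 0.33 × €146.00 = €48.1800 per unit per year.
The optimal lot size = √(2DS/H) = √(2 × 12,240 × 322 / 48.18) ≈ 404.48.
At Q*, ordering cost (D/Q*)S equals holding cost (Q*/2)H, each = √(DSH/2).
Minimum total = √(2DSH) = √(2 × 12,240 × 322 × 48.18) ≈ 19487.990.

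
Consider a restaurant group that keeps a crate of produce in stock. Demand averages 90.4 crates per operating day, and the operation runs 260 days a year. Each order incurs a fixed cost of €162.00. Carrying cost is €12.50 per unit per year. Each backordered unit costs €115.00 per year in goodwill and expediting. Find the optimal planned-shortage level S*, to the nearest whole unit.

Annual demand D = 90.4 × 260 = 23,504.
With planned backorders, Q* = √(2DS/H) · √((H+B)/B).
√(2DS/H) = √(2 × 23,504 × 162 / 12.5) = 780.528.
√((H+B)/B) = √((12.5+115)/115) = 1.0529.
Q* ≈ 821.854.
S* = Q* · H/(H+B) = 821.854 × 12.5/127.5 ≈ 80.574.

S* ≈ 81 crates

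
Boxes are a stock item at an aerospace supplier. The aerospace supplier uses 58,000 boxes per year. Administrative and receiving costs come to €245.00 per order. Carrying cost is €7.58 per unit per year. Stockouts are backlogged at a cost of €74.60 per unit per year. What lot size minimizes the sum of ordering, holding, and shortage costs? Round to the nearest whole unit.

With planned backorders, Q* = √(2DS/H) · √((H+B)/B).
√(2DS/H) = √(2 × 58,000 × 245 / 7.58) = 1936.321.
√((H+B)/B) = √((7.58+74.6)/74.6) = 1.0496.
Q* ≈ 2032.315.

Q* ≈ 2,032 boxes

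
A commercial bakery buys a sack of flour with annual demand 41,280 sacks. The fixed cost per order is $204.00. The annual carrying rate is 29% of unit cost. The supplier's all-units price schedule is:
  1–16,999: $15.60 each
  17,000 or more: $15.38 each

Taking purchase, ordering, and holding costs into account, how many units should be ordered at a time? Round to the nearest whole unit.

Q* ≈ 1,929 sacks

Holding cost per unit per year at price C is H = 0.29·C.
Evaluate total cost at each tier's feasible EOQ or, if the EOQ is below the tier, at the tier's minimum quantity.
EOQ at $15.60 = 1929.5 (feasible in tier 1): TC = 41,280×$15.60 + (41,280/1929.5)×204 + (1929.5/2)×0.29×$15.60 = $652,696.93.
EOQ at $15.38 = 1943.2 < 17000, so use break Q=17000: TC = 41,280×$15.38 + (41,280/17000.0)×204 + (17000.0/2)×0.29×$15.38 = $673,293.46.
Lowest total cost is $652,696.93 at Q = 1929.5.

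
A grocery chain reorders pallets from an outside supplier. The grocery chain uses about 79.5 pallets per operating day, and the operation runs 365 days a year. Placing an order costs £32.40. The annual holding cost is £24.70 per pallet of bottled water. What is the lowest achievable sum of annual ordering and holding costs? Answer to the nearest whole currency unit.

Annual demand D = 79.5 × 365 = 29,017.5.
The optimal lot size = √(2DS/H) = √(2 × 29,017.5 × 32.4 / 24.7) ≈ 275.91.
At the optimum the two cost components are equal, so total cost = 2·(Q*/2)H = Q*·H.
Minimum total = √(2DSH) = √(2 × 29,017.5 × 32.4 × 24.7) ≈ 6815.002.

TC* ≈ £6,815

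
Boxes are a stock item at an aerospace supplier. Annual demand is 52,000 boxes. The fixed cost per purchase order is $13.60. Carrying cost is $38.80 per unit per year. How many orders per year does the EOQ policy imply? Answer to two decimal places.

EOQ = √(2DS/H) = √(2 × 52,000 × 13.6 / 38.8) ≈ 190.93.
Orders per year = D / Q* = 52,000 / 190.93 ≈ 272.354.

N ≈ 272.35 orders per year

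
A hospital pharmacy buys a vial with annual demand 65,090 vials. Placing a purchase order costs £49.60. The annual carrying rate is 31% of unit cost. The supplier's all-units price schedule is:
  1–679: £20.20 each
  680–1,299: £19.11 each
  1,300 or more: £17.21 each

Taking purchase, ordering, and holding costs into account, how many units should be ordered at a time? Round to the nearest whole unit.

Holding cost per unit per year at price C is H = 0.31·C.
Evaluate total cost at each tier's feasible EOQ or, if the EOQ is below the tier, at the tier's minimum quantity.
Tier 1 (£20.20): EOQ = 1015.4 exceeds tier's upper bound 679, so this tier is dominated.
EOQ at £19.11 = 1044.0 (feasible in tier 2): TC = 65,090×£19.11 + (65,090/1044.0)×49.6 + (1044.0/2)×0.31×£19.11 = £1,250,054.68.
EOQ at £17.21 = 1100.1 < 1300, so use break Q=1300: TC = 65,090×£17.21 + (65,090/1300.0)×49.6 + (1300.0/2)×0.31×£17.21 = £1,126,150.15.
Lowest total cost is £1,126,150.15 at Q = 1300.0.

Q* ≈ 1,300 vials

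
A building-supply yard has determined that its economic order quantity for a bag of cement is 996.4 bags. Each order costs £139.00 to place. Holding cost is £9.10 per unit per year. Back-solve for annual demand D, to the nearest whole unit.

The basic EOQ model gives Q* = √(2DS/H); rearrange for the unknown.
From Q* = √(2DS/H): D = Q*²H / (2S) = 996.4² × 9.1 / (2 × 139) = 32498.554.

D ≈ 32,499 bags per year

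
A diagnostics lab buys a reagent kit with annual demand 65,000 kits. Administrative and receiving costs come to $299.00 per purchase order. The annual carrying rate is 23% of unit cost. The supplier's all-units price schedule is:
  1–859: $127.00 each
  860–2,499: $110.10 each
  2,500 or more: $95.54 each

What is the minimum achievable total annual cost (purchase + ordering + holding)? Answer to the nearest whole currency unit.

TC* ≈ $6,245,342

Holding cost per unit per year at price C is H = 0.23·C.
For each price level, check whether its EOQ is feasible; otherwise the best quantity at that price is the breakpoint.
Tier 1 ($127.00): EOQ = 1153.6 exceeds tier's upper bound 859, so this tier is dominated.
EOQ at $110.10 = 1238.9 (feasible in tier 2): TC = 65,000×$110.10 + (65,000/1238.9)×299 + (1238.9/2)×0.23×$110.10 = $7,187,873.64.
EOQ at $95.54 = 1330.0 < 2500, so use break Q=2500: TC = 65,000×$95.54 + (65,000/2500.0)×299 + (2500.0/2)×0.23×$95.54 = $6,245,341.75.
Lowest total cost among the candidates is at Q = 2500.0.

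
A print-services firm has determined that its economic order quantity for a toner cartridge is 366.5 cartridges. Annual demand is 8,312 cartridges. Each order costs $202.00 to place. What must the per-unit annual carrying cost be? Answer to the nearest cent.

Squaring Q* = √(2DS/H) gives Q*² = 2DS/H.
From Q* = √(2DS/H): H = 2DS / Q*² = 2 × 8,312 × 202 / 366.5² = 24.9999.

H ≈ $25.00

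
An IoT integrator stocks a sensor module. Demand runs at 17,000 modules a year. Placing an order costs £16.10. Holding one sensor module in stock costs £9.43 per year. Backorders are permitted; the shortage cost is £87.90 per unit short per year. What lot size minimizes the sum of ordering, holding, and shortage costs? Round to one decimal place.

With planned backorders, Q* = √(2DS/H) · √((H+B)/B).
√(2DS/H) = √(2 × 17,000 × 16.1 / 9.43) = 240.933.
√((H+B)/B) = √((9.43+87.9)/87.9) = 1.0523.
Q* ≈ 253.528.

Q* ≈ 253.5 modules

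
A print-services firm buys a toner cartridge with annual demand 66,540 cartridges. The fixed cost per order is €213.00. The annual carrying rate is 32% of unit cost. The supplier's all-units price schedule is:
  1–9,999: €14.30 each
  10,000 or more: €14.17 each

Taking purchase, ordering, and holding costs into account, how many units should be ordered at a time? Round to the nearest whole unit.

Holding cost per unit per year at price C is H = 0.32·C.
Candidates are each tier's EOQ (if it falls in that tier) and each price-break quantity.
EOQ at €14.30 = 2488.9 (feasible in tier 1): TC = 66,540×€14.30 + (66,540/2488.9)×213 + (2488.9/2)×0.32×€14.30 = €962,911.09.
EOQ at €14.17 = 2500.3 < 10000, so use break Q=10000: TC = 66,540×€14.17 + (66,540/10000.0)×213 + (10000.0/2)×0.32×€14.17 = €966,961.10.
Lowest total cost is €962,911.09 at Q = 2488.9.

Q* ≈ 2,489 cartridges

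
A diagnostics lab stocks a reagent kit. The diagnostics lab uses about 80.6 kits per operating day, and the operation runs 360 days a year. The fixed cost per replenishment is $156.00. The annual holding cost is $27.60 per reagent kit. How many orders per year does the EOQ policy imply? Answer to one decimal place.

Annual demand D = 80.6 × 360 = 29,016.
Q* = √(2DS/H) = √(2 × 29,016 × 156 / 27.6) ≈ 572.72.
Orders per year = D / Q* = 29,016 / 572.72 ≈ 50.664.

N ≈ 50.7 orders per year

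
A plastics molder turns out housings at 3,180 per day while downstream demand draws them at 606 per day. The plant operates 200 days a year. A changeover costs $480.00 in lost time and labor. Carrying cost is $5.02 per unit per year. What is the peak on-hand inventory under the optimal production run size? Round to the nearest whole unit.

Annual demand D = 606 × 200 = 121,200.
Production build-up factor (1 − d/p) = 1 − 606/3,180 = 0.8094.
Q* = √(2DS / (H(1 − d/p))) = √(2 × 121,200 × 480 / (5.02 × 0.8094)).
= √(116,352,000 / 4.0634) ≈ 5351.116.
Maximum inventory = Q*(1 − d/p) = 5351.116 × 0.8094 ≈ 4331.375.

I_max ≈ 4,331 housings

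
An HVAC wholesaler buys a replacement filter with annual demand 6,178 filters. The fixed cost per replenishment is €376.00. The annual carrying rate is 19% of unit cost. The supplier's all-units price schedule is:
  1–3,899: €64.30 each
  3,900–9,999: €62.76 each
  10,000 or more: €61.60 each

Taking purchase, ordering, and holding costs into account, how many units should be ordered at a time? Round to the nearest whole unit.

Holding cost per unit per year at price C is H = 0.19·C.
Evaluate total cost at each tier's feasible EOQ or, if the EOQ is below the tier, at the tier's minimum quantity.
EOQ at €64.30 = 616.7 (feasible in tier 1): TC = 6,178×€64.30 + (6,178/616.7)×376 + (616.7/2)×0.19×€64.30 = €404,779.22.
EOQ at €62.76 = 624.2 < 3900, so use break Q=3900: TC = 6,178×€62.76 + (6,178/3900.0)×376 + (3900.0/2)×0.19×€62.76 = €411,579.48.
EOQ at €61.60 = 630.0 < 10000, so use break Q=10000: TC = 6,178×€61.60 + (6,178/10000.0)×376 + (10000.0/2)×0.19×€61.60 = €439,317.09.
Lowest total cost is €404,779.22 at Q = 616.7.

Q* ≈ 617 filters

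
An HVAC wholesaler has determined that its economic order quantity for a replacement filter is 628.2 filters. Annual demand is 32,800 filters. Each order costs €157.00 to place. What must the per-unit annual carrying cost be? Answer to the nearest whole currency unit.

The basic EOQ model gives Q* = √(2DS/H); rearrange for the unknown.
From Q* = √(2DS/H): H = 2DS / Q*² = 2 × 32,800 × 157 / 628.2² = 26.0980.

H ≈ €26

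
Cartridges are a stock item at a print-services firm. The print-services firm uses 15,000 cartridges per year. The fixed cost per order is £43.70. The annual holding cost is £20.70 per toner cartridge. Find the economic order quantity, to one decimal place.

EOQ = √(2DS / H) = √(2 × 15,000 × 43.7 / 20.7).
= √(1,311,000 / 20.7) = √63,333.3333 ≈ 251.661.

Q* ≈ 251.7 cartridges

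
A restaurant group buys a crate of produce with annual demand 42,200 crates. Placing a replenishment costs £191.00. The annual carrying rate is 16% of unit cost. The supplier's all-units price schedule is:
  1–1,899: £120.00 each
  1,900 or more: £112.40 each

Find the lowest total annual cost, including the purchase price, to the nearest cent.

TC* ≈ £4,764,607.01

Holding cost per unit per year at price C is H = 0.16·C.
For each price level, check whether its EOQ is feasible; otherwise the best quantity at that price is the breakpoint.
EOQ at £120.00 = 916.3 (feasible in tier 1): TC = 42,200×£120.00 + (42,200/916.3)×191 + (916.3/2)×0.16×£120.00 = £5,081,592.94.
EOQ at £112.40 = 946.8 < 1900, so use break Q=1900: TC = 42,200×£112.40 + (42,200/1900.0)×191 + (1900.0/2)×0.16×£112.40 = £4,764,607.01.
Lowest total cost among the candidates is at Q = 1900.0.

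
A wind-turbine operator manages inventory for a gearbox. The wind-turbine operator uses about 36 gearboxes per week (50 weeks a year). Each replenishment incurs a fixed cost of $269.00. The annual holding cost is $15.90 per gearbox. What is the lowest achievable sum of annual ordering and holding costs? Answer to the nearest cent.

Annual demand D = 36 × 50 = 1,800.
The optimal lot size = √(2DS/H) = √(2 × 1,800 × 269 / 15.9) ≈ 246.79.
At Q*, ordering cost (D/Q*)S equals holding cost (Q*/2)H, each = √(DSH/2).
Minimum total = √(2DSH) = √(2 × 1,800 × 269 × 15.9) ≈ 3923.972.

TC* ≈ $3,923.97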